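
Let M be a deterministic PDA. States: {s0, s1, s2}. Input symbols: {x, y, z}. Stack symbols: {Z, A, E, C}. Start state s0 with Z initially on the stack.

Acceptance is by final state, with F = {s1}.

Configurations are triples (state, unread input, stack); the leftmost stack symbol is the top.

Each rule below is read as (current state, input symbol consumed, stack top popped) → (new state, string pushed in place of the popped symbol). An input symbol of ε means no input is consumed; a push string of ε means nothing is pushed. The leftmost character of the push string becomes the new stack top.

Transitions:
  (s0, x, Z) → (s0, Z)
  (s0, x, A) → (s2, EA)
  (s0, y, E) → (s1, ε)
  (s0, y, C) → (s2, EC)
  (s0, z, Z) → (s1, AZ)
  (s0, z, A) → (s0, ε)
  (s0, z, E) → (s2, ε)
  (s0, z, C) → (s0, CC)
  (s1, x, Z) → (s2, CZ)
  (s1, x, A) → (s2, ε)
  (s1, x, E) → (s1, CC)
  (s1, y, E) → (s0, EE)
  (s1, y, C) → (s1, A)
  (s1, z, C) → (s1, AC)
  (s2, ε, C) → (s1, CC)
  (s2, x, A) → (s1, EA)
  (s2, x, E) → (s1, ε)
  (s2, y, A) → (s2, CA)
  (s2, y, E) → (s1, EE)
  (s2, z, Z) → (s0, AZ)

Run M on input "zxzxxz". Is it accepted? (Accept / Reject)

Reject

(s0, zxzxxz, Z) ⊢ (s1, xzxxz, AZ) ⊢ (s2, zxxz, Z) ⊢ (s0, xxz, AZ) ⊢ (s2, xz, EAZ) ⊢ (s1, z, AZ)
No transition applies at (s1, z, AZ); input not fully consumed.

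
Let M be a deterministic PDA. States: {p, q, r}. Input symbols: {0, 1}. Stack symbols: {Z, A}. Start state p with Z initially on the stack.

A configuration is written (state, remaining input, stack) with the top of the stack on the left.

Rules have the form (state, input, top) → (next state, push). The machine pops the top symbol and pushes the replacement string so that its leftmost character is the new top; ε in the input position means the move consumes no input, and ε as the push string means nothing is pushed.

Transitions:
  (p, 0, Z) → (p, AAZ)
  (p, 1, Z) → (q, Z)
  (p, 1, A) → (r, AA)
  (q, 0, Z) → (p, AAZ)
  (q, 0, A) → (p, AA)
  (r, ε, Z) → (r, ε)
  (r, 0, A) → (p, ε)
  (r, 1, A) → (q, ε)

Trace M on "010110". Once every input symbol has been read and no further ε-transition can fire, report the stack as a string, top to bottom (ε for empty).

(p, 010110, Z)
  read 0, top Z: go to p, push AAZ → (p, 10110, AAZ)
  read 1, top A: go to r, push AA → (r, 0110, AAAZ)
  read 0, top A: go to p, push ε → (p, 110, AAZ)
  read 1, top A: go to r, push AA → (r, 10, AAAZ)
  read 1, top A: go to q, push ε → (q, 0, AAZ)
  read 0, top A: go to p, push AA → (p, ε, AAAZ)
All input consumed in state p with stack AAAZ.

AAAZ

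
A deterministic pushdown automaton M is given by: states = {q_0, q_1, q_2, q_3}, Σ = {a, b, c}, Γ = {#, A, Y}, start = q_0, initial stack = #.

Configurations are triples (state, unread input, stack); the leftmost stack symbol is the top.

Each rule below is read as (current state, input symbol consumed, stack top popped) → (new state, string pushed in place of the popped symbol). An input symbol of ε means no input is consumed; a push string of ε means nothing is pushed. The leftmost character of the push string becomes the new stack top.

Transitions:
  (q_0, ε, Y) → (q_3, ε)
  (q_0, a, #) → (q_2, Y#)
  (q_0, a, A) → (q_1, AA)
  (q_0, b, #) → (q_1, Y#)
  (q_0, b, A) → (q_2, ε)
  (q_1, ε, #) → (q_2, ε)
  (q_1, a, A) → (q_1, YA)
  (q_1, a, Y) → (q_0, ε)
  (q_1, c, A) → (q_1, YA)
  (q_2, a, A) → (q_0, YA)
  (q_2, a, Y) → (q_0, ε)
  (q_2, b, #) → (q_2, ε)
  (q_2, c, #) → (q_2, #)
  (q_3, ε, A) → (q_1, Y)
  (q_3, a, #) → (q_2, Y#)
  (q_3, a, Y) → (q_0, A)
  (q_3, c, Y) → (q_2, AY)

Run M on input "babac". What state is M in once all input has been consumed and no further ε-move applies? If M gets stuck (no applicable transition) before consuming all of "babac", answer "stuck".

(q_0, babac, #)
  read b, top #: go to q_1, push Y# → (q_1, abac, Y#)
  read a, top Y: go to q_0, push ε → (q_0, bac, #)
  read b, top #: go to q_1, push Y# → (q_1, ac, Y#)
  read a, top Y: go to q_0, push ε → (q_0, c, #)
No transition for (q_0, c, top #); M blocks with input c remaining.

stuck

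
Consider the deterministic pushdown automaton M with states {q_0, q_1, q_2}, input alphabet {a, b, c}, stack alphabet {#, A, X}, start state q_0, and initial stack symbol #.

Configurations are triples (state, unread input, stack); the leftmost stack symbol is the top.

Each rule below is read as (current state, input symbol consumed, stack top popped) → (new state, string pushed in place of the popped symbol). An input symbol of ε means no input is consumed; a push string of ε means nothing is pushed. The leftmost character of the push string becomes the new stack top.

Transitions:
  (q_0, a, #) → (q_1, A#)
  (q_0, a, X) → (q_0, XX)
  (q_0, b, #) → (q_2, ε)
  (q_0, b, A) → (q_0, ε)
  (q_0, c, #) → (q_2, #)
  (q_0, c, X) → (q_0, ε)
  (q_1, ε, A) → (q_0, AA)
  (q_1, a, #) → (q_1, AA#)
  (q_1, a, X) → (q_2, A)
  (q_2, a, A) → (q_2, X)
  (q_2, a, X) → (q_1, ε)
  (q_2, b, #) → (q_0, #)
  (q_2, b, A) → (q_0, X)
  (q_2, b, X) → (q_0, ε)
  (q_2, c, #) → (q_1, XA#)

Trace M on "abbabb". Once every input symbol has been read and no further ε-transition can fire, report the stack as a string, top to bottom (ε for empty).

#

(q_0, abbabb, #)
  read a, top #: go to q_1, push A# → (q_1, bbabb, A#)
  ε-move, top A: go to q_0, push AA → (q_0, bbabb, AA#)
  read b, top A: go to q_0, push ε → (q_0, babb, A#)
  read b, top A: go to q_0, push ε → (q_0, abb, #)
  read a, top #: go to q_1, push A# → (q_1, bb, A#)
  ε-move, top A: go to q_0, push AA → (q_0, bb, AA#)
  read b, top A: go to q_0, push ε → (q_0, b, A#)
  read b, top A: go to q_0, push ε → (q_0, ε, #)
All input consumed in state q_0 with stack #.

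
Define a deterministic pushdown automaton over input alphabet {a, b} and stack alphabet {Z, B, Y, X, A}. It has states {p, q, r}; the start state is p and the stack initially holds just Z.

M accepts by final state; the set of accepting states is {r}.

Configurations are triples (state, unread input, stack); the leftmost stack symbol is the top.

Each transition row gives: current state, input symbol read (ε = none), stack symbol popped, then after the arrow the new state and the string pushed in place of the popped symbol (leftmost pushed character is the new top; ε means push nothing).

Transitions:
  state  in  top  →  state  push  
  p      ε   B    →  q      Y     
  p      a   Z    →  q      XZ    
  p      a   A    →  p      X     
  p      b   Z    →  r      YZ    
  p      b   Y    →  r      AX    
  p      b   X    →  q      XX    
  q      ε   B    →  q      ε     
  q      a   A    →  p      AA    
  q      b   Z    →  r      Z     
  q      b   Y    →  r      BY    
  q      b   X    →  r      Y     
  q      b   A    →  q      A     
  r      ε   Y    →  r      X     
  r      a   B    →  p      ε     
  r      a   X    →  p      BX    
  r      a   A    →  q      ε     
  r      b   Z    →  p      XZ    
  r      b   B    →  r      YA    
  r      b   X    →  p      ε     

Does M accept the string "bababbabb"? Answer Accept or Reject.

(p, bababbabb, Z) ⊢ (r, ababbabb, YZ) ⊢ (r, ababbabb, XZ) ⊢ (p, babbabb, BXZ) ⊢ (q, babbabb, YXZ) ⊢ (r, abbabb, BYXZ) ⊢ (p, bbabb, YXZ) ⊢ (r, babb, AXXZ)
No transition applies at (r, babb, AXXZ); input not fully consumed.

Reject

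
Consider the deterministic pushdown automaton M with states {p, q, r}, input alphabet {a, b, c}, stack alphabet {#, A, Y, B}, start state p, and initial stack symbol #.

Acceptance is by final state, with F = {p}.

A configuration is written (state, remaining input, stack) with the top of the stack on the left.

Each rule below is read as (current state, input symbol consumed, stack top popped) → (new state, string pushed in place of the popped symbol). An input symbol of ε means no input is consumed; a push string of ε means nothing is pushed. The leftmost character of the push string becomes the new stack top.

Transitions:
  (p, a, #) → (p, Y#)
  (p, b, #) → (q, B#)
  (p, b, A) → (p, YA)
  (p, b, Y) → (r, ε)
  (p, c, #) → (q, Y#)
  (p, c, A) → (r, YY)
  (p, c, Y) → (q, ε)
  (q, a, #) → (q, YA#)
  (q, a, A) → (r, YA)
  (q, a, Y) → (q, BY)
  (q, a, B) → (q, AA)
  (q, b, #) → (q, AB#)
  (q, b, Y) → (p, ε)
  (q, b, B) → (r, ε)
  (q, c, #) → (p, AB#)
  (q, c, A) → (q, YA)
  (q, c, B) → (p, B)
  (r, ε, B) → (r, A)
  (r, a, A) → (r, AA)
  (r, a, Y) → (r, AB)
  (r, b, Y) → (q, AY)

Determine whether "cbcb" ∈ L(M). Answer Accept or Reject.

Accept

(p, cbcb, #)
  read c, top #: go to q, push Y# → (q, bcb, Y#)
  read b, top Y: go to p, push ε → (p, cb, #)
  read c, top #: go to q, push Y# → (q, b, Y#)
  read b, top Y: go to p, push ε → (p, ε, #)
All input consumed; state p ∈ F.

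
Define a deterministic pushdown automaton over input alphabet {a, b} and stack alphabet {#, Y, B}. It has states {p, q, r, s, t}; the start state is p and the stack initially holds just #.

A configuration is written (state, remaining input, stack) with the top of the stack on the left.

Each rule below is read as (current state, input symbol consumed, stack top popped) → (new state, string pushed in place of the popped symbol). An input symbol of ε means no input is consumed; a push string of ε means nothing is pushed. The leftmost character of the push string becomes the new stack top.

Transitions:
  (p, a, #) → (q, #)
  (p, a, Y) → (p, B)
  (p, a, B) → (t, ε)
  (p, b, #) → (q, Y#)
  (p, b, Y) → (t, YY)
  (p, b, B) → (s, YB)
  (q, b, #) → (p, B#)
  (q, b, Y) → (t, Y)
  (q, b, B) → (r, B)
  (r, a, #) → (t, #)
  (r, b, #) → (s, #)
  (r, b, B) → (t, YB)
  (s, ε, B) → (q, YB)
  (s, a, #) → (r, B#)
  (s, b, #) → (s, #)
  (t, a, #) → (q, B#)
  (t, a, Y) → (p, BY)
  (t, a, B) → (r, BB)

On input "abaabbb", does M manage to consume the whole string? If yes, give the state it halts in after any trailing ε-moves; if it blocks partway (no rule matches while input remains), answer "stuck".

(p, abaabbb, #)
  read a, top #: go to q, push # → (q, baabbb, #)
  read b, top #: go to p, push B# → (p, aabbb, B#)
  read a, top B: go to t, push ε → (t, abbb, #)
  read a, top #: go to q, push B# → (q, bbb, B#)
  read b, top B: go to r, push B → (r, bb, B#)
  read b, top B: go to t, push YB → (t, b, YB#)
No transition for (t, b, top Y); M blocks with input b remaining.

stuck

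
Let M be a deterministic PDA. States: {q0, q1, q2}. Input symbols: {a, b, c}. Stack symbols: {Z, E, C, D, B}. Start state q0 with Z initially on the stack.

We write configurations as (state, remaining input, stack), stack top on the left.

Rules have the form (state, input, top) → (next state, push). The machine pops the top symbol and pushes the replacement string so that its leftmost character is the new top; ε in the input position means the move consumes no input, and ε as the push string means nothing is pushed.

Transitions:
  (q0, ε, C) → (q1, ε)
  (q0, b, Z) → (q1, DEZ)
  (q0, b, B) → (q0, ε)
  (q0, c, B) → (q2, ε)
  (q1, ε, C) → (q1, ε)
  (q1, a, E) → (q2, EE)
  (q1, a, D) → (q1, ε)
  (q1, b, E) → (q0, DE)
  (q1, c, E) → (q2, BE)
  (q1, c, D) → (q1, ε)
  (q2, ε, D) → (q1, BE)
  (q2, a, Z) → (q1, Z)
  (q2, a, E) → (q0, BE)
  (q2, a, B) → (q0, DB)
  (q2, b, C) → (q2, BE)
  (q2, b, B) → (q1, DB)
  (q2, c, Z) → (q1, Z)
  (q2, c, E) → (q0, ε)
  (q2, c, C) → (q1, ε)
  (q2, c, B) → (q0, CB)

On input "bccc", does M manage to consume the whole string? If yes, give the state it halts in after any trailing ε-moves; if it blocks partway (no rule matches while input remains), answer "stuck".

q1

(q0, bccc, Z)
  read b, top Z: go to q1, push DEZ → (q1, ccc, DEZ)
  read c, top D: go to q1, push ε → (q1, cc, EZ)
  read c, top E: go to q2, push BE → (q2, c, BEZ)
  read c, top B: go to q0, push CB → (q0, ε, CBEZ)
  ε-move, top C: go to q1, push ε → (q1, ε, BEZ)
All input consumed; M is in state q1.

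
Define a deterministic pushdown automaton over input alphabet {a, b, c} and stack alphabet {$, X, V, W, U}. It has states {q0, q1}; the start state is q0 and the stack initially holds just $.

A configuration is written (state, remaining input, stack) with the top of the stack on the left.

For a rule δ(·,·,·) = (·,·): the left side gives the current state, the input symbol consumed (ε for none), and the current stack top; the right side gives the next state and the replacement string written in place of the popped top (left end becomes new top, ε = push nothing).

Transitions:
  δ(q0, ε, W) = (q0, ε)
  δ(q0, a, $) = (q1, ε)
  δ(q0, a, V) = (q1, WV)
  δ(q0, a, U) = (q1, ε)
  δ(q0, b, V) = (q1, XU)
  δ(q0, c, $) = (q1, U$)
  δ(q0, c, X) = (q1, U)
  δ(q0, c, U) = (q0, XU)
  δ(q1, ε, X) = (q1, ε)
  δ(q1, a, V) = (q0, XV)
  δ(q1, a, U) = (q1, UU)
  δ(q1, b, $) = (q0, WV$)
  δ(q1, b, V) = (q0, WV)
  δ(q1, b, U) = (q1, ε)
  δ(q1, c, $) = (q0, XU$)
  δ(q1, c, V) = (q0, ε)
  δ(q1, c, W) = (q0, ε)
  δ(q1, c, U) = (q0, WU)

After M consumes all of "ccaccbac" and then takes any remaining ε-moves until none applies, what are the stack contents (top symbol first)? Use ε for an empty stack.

UU$

(q0, ccaccbac, $) ⊢ (q1, caccbac, U$) ⊢ (q0, accbac, WU$) ⊢ (q0, accbac, U$) ⊢ (q1, ccbac, $) ⊢ (q0, cbac, XU$) ⊢ (q1, bac, UU$) ⊢ (q1, ac, U$) ⊢ (q1, c, UU$) ⊢ (q0, ε, WUU$) ⊢ (q0, ε, UU$)
All input consumed in state q0 with stack UU$.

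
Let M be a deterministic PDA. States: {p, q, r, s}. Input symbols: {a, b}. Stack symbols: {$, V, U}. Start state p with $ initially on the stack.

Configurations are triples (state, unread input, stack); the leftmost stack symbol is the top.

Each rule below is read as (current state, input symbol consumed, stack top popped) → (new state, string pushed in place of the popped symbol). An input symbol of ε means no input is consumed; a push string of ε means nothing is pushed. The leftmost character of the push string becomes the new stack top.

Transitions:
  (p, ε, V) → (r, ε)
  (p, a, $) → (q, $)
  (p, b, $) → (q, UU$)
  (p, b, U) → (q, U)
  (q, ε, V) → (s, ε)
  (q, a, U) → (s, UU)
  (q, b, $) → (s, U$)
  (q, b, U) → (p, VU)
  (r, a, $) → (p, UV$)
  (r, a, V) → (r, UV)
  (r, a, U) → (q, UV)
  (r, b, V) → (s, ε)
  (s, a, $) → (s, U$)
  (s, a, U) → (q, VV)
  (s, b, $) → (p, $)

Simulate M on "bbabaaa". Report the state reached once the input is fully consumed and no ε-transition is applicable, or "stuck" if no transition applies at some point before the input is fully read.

(p, bbabaaa, $)
  read b, top $: go to q, push UU$ → (q, babaaa, UU$)
  read b, top U: go to p, push VU → (p, abaaa, VUU$)
  ε-move, top V: go to r, push ε → (r, abaaa, UU$)
  read a, top U: go to q, push UV → (q, baaa, UVU$)
  read b, top U: go to p, push VU → (p, aaa, VUVU$)
  ε-move, top V: go to r, push ε → (r, aaa, UVU$)
  read a, top U: go to q, push UV → (q, aa, UVVU$)
  read a, top U: go to s, push UU → (s, a, UUVVU$)
  read a, top U: go to q, push VV → (q, ε, VVUVVU$)
  ε-move, top V: go to s, push ε → (s, ε, VUVVU$)
All input consumed; M is in state s.

s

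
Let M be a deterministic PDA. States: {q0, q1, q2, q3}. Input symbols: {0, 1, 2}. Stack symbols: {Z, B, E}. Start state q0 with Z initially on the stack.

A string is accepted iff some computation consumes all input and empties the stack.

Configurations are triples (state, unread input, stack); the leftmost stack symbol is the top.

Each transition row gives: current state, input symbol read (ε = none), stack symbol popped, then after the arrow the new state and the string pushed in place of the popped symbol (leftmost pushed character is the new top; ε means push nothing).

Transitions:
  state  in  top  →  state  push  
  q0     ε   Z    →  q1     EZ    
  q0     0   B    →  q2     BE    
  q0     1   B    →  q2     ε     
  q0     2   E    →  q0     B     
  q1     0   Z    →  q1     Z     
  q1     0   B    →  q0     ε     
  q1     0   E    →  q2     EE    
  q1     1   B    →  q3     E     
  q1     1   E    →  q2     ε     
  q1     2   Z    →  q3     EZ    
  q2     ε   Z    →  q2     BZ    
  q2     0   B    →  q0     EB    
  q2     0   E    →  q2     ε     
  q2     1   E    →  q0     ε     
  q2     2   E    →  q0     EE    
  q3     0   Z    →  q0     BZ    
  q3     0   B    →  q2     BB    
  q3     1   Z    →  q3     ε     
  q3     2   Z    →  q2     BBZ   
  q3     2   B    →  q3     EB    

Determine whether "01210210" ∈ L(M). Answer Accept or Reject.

Reject

(q0, 01210210, Z) ⊢ (q1, 01210210, EZ) ⊢ (q2, 1210210, EEZ) ⊢ (q0, 210210, EZ) ⊢ (q0, 10210, BZ) ⊢ (q2, 0210, Z) ⊢ (q2, 0210, BZ) ⊢ (q0, 210, EBZ) ⊢ (q0, 10, BBZ) ⊢ (q2, 0, BZ) ⊢ (q0, ε, EBZ)
All input consumed; stack is EBZ, not empty, and no further ε-move applies.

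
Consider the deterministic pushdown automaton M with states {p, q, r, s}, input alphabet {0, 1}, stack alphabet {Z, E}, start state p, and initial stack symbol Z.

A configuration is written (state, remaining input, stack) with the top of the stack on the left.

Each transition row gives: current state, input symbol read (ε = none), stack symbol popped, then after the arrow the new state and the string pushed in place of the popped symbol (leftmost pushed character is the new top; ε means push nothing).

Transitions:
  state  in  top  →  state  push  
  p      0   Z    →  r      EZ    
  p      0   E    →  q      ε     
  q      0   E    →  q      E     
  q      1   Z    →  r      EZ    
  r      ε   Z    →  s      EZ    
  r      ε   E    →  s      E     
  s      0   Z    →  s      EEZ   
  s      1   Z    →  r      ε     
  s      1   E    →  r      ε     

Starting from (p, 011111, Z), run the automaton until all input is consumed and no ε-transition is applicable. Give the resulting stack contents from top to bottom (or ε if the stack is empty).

EZ

(p, 011111, Z)
  read 0, top Z: go to r, push EZ → (r, 11111, EZ)
  ε-move, top E: go to s, push E → (s, 11111, EZ)
  read 1, top E: go to r, push ε → (r, 1111, Z)
  ε-move, top Z: go to s, push EZ → (s, 1111, EZ)
  read 1, top E: go to r, push ε → (r, 111, Z)
  ε-move, top Z: go to s, push EZ → (s, 111, EZ)
  read 1, top E: go to r, push ε → (r, 11, Z)
  ε-move, top Z: go to s, push EZ → (s, 11, EZ)
  read 1, top E: go to r, push ε → (r, 1, Z)
  ε-move, top Z: go to s, push EZ → (s, 1, EZ)
  read 1, top E: go to r, push ε → (r, ε, Z)
  ε-move, top Z: go to s, push EZ → (s, ε, EZ)
All input consumed in state s with stack EZ.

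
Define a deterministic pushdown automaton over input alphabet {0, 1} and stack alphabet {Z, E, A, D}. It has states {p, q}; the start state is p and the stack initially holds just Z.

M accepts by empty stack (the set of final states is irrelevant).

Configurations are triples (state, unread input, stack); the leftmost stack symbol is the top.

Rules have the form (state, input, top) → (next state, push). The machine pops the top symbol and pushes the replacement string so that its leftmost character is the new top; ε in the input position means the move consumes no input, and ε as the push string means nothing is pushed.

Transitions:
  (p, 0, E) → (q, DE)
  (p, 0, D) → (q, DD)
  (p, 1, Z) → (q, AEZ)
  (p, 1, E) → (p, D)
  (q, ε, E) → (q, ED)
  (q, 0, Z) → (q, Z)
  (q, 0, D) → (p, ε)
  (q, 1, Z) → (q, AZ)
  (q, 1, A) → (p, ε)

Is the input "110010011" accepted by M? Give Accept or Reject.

(p, 110010011, Z)
  read 1, top Z: go to q, push AEZ → (q, 10010011, AEZ)
  read 1, top A: go to p, push ε → (p, 0010011, EZ)
  read 0, top E: go to q, push DE → (q, 010011, DEZ)
  read 0, top D: go to p, push ε → (p, 10011, EZ)
  read 1, top E: go to p, push D → (p, 0011, DZ)
  read 0, top D: go to q, push DD → (q, 011, DDZ)
  read 0, top D: go to p, push ε → (p, 11, DZ)
No transition applies at (p, 11, DZ); input not fully consumed.

Reject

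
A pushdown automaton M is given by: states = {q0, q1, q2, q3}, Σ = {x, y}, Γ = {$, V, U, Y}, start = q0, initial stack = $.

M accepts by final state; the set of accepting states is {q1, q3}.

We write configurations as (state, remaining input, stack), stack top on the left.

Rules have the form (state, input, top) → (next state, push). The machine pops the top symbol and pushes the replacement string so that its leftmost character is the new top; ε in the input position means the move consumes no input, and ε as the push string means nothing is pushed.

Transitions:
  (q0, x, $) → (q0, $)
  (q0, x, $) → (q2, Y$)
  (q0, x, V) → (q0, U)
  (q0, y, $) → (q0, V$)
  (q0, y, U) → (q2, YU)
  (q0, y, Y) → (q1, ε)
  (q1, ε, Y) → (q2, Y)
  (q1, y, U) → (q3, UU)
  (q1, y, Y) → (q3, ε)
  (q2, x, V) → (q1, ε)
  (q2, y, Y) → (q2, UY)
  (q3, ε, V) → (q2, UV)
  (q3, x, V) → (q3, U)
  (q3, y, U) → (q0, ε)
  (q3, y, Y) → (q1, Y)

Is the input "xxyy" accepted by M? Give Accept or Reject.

No computation consumes all input and reaches a final state.

Reject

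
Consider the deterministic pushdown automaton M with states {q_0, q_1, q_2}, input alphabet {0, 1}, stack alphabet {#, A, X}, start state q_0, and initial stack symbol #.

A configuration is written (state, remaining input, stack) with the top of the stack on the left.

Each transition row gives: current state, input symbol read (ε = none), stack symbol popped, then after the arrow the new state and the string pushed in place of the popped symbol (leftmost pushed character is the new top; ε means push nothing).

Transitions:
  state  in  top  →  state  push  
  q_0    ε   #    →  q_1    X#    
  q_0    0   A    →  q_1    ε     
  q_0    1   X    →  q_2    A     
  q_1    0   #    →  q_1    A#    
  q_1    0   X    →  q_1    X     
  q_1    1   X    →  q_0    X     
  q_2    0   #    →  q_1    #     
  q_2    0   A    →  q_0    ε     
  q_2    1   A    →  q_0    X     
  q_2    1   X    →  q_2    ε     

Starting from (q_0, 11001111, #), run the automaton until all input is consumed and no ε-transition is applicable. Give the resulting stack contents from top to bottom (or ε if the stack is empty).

A#

(q_0, 11001111, #) ⊢ (q_1, 11001111, X#) ⊢ (q_0, 1001111, X#) ⊢ (q_2, 001111, A#) ⊢ (q_0, 01111, #) ⊢ (q_1, 01111, X#) ⊢ (q_1, 1111, X#) ⊢ (q_0, 111, X#) ⊢ (q_2, 11, A#) ⊢ (q_0, 1, X#) ⊢ (q_2, ε, A#)
All input consumed in state q_2 with stack A#.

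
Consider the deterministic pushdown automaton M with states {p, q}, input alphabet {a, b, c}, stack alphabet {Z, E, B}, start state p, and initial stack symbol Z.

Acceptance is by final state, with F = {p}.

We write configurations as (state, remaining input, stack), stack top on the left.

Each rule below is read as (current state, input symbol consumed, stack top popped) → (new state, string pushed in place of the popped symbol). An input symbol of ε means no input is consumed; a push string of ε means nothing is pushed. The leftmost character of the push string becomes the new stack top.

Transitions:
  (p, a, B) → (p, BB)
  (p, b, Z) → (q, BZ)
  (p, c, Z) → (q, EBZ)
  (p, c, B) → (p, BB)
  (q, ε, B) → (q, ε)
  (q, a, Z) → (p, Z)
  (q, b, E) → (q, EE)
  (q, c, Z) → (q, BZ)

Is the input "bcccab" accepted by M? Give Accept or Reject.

(p, bcccab, Z) ⊢ (q, cccab, BZ) ⊢ (q, cccab, Z) ⊢ (q, ccab, BZ) ⊢ (q, ccab, Z) ⊢ (q, cab, BZ) ⊢ (q, cab, Z) ⊢ (q, ab, BZ) ⊢ (q, ab, Z) ⊢ (p, b, Z) ⊢ (q, ε, BZ) ⊢ (q, ε, Z)
All input consumed; state q ∉ F and no further ε-move applies.

Reject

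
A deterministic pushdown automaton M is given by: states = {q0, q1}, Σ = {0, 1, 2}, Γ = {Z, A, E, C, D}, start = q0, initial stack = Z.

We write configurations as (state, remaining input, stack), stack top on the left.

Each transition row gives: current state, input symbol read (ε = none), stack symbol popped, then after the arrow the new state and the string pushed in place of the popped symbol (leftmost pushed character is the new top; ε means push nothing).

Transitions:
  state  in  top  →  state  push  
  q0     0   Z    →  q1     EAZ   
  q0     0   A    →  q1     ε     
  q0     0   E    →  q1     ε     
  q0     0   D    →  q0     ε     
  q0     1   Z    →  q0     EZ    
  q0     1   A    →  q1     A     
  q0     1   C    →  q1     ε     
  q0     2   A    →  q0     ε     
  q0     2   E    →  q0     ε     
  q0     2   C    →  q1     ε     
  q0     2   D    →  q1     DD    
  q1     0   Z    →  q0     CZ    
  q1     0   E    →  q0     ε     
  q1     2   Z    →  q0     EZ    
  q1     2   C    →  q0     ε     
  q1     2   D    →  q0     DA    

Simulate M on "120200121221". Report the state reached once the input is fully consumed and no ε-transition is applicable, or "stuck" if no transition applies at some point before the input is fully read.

stuck

(q0, 120200121221, Z)
  read 1, top Z: go to q0, push EZ → (q0, 20200121221, EZ)
  read 2, top E: go to q0, push ε → (q0, 0200121221, Z)
  read 0, top Z: go to q1, push EAZ → (q1, 200121221, EAZ)
No transition for (q1, 2, top E); M blocks with input 200121221 remaining.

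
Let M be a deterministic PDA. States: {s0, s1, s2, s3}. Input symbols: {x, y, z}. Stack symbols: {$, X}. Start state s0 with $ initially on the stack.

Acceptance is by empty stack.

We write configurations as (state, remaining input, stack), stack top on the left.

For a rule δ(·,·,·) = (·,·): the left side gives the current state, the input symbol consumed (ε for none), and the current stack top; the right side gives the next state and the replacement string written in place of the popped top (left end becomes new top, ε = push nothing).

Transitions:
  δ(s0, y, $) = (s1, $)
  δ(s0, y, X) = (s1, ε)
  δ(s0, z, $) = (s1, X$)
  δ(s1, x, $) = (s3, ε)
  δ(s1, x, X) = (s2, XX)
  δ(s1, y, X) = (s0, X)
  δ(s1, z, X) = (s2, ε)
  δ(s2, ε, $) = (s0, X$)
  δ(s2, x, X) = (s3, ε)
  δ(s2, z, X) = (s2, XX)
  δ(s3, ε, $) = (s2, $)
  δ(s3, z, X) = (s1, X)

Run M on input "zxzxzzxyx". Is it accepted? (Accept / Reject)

(s0, zxzxzzxyx, $) ⊢ (s1, xzxzzxyx, X$) ⊢ (s2, zxzzxyx, XX$) ⊢ (s2, xzzxyx, XXX$) ⊢ (s3, zzxyx, XX$) ⊢ (s1, zxyx, XX$) ⊢ (s2, xyx, X$) ⊢ (s3, yx, $) ⊢ (s2, yx, $) ⊢ (s0, yx, X$) ⊢ (s1, x, $) ⊢ (s3, ε, ε)
All input consumed and the stack is empty.

Accept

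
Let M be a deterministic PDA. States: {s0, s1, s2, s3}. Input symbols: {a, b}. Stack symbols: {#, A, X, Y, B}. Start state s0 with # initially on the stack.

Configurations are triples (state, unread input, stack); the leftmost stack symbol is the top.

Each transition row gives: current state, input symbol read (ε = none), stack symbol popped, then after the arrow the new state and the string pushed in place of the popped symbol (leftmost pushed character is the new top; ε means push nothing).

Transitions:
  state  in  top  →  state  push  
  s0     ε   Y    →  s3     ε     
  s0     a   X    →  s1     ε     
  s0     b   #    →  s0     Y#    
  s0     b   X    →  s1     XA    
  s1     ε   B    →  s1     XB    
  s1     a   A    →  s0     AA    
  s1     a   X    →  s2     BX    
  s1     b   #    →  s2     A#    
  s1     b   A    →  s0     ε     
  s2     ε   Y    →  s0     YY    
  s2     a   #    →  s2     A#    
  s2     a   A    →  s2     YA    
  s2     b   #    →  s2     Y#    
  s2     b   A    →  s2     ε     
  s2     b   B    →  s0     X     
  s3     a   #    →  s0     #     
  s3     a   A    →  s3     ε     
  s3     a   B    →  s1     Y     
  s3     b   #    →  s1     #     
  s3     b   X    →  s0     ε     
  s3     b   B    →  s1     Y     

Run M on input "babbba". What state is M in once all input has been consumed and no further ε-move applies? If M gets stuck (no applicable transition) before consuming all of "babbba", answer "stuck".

s3

(s0, babbba, #) ⊢ (s0, abbba, Y#) ⊢ (s3, abbba, #) ⊢ (s0, bbba, #) ⊢ (s0, bba, Y#) ⊢ (s3, bba, #) ⊢ (s1, ba, #) ⊢ (s2, a, A#) ⊢ (s2, ε, YA#) ⊢ (s0, ε, YYA#) ⊢ (s3, ε, YA#)
All input consumed; M is in state s3.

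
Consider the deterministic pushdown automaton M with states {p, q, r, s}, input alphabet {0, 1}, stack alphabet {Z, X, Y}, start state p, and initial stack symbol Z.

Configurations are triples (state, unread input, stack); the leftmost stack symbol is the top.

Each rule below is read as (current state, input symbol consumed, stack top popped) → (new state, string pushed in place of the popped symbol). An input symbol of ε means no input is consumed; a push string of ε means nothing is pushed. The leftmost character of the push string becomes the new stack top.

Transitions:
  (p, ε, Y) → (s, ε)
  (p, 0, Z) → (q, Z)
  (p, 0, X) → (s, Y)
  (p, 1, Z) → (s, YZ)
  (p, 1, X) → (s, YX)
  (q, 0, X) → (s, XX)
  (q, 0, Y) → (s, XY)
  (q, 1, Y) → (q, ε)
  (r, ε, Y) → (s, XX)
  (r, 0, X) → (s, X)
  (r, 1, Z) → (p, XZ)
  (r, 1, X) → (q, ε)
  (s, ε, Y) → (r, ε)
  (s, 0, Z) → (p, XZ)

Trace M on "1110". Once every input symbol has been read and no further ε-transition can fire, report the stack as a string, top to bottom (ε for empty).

(p, 1110, Z)
  read 1, top Z: go to s, push YZ → (s, 110, YZ)
  ε-move, top Y: go to r, push ε → (r, 110, Z)
  read 1, top Z: go to p, push XZ → (p, 10, XZ)
  read 1, top X: go to s, push YX → (s, 0, YXZ)
  ε-move, top Y: go to r, push ε → (r, 0, XZ)
  read 0, top X: go to s, push X → (s, ε, XZ)
All input consumed in state s with stack XZ.

XZ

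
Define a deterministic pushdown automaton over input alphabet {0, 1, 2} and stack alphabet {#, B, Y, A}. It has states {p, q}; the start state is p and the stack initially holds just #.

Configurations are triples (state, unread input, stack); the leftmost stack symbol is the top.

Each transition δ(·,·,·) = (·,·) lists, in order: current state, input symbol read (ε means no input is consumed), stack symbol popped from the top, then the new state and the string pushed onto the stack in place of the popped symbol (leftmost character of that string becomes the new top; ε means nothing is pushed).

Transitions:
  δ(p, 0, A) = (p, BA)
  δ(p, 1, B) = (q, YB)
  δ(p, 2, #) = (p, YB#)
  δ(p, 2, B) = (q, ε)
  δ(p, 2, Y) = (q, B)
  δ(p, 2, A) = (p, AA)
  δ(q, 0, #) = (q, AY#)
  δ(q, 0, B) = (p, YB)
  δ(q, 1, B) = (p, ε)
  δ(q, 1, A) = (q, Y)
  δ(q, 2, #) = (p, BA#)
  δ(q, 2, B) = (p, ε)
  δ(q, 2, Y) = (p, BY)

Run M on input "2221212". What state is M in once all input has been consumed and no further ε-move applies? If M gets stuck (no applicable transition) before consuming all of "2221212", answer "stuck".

(p, 2221212, #)
  read 2, top #: go to p, push YB# → (p, 221212, YB#)
  read 2, top Y: go to q, push B → (q, 21212, BB#)
  read 2, top B: go to p, push ε → (p, 1212, B#)
  read 1, top B: go to q, push YB → (q, 212, YB#)
  read 2, top Y: go to p, push BY → (p, 12, BYB#)
  read 1, top B: go to q, push YB → (q, 2, YBYB#)
  read 2, top Y: go to p, push BY → (p, ε, BYBYB#)
All input consumed; M is in state p.

p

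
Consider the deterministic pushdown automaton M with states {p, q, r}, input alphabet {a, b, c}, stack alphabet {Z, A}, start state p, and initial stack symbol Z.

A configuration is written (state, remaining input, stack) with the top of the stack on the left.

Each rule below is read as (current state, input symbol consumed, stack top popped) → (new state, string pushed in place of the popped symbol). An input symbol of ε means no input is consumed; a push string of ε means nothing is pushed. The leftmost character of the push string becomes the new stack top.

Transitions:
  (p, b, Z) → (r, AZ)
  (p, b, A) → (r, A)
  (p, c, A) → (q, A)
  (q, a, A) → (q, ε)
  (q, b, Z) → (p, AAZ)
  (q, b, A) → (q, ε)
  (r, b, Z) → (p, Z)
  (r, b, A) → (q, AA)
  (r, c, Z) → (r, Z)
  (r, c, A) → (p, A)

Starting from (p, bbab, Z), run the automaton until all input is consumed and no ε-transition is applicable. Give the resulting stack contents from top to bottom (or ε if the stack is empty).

(p, bbab, Z)
  read b, top Z: go to r, push AZ → (r, bab, AZ)
  read b, top A: go to q, push AA → (q, ab, AAZ)
  read a, top A: go to q, push ε → (q, b, AZ)
  read b, top A: go to q, push ε → (q, ε, Z)
All input consumed in state q with stack Z.

Z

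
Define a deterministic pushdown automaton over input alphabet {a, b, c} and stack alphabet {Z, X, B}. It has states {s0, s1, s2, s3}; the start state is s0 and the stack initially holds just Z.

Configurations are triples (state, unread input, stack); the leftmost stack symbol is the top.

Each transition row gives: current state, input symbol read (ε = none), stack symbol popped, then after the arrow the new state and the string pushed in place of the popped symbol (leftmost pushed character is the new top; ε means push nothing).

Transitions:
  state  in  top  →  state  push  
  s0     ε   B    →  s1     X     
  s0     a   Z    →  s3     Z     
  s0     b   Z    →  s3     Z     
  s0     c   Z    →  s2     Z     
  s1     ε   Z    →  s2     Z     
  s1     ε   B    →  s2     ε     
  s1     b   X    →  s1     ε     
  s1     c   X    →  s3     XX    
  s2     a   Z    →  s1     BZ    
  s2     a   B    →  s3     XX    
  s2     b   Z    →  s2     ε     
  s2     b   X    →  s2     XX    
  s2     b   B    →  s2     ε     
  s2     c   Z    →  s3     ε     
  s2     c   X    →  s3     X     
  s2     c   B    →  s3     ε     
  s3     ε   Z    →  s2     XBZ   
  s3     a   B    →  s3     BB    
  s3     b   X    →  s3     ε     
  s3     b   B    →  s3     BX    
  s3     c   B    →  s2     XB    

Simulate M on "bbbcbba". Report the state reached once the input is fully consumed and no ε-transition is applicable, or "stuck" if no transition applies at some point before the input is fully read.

stuck

(s0, bbbcbba, Z) ⊢ (s3, bbcbba, Z) ⊢ (s2, bbcbba, XBZ) ⊢ (s2, bcbba, XXBZ) ⊢ (s2, cbba, XXXBZ) ⊢ (s3, bba, XXXBZ) ⊢ (s3, ba, XXBZ) ⊢ (s3, a, XBZ)
No transition for (s3, a, top X); M blocks with input a remaining.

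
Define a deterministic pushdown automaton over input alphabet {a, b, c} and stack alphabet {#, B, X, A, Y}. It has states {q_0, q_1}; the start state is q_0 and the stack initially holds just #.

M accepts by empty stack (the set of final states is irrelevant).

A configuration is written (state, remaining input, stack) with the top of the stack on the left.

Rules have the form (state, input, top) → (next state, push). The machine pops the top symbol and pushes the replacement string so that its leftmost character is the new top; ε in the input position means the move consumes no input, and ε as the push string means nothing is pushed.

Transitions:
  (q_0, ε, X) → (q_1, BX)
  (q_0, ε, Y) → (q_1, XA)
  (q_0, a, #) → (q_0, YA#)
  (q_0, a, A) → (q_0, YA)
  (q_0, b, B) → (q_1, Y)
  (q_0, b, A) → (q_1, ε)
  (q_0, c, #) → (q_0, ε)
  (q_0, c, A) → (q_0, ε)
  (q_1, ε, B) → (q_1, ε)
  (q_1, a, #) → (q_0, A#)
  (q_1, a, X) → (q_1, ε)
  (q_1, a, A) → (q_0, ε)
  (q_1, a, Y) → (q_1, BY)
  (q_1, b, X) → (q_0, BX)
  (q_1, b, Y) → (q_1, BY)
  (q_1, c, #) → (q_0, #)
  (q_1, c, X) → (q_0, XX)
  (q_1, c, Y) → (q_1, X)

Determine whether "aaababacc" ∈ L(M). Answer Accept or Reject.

(q_0, aaababacc, #) ⊢ (q_0, aababacc, YA#) ⊢ (q_1, aababacc, XAA#) ⊢ (q_1, ababacc, AA#) ⊢ (q_0, babacc, A#) ⊢ (q_1, abacc, #) ⊢ (q_0, bacc, A#) ⊢ (q_1, acc, #) ⊢ (q_0, cc, A#) ⊢ (q_0, c, #) ⊢ (q_0, ε, ε)
All input consumed and the stack is empty.

Accept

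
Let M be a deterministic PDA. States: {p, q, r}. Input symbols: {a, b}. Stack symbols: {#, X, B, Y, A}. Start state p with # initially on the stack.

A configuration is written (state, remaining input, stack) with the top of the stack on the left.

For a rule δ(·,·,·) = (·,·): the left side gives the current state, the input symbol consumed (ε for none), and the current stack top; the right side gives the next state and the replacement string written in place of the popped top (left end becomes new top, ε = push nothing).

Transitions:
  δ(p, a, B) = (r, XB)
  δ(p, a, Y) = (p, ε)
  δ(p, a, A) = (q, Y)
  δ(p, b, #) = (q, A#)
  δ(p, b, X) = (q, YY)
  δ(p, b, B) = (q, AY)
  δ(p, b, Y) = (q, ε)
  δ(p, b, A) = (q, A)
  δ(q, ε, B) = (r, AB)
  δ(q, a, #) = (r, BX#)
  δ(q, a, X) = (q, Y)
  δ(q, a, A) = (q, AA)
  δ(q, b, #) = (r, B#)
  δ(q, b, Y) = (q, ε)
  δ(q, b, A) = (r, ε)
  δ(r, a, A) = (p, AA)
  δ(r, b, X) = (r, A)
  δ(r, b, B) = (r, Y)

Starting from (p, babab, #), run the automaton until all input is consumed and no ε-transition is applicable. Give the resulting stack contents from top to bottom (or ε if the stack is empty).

AA#

(p, babab, #) ⊢ (q, abab, A#) ⊢ (q, bab, AA#) ⊢ (r, ab, A#) ⊢ (p, b, AA#) ⊢ (q, ε, AA#)
All input consumed in state q with stack AA#.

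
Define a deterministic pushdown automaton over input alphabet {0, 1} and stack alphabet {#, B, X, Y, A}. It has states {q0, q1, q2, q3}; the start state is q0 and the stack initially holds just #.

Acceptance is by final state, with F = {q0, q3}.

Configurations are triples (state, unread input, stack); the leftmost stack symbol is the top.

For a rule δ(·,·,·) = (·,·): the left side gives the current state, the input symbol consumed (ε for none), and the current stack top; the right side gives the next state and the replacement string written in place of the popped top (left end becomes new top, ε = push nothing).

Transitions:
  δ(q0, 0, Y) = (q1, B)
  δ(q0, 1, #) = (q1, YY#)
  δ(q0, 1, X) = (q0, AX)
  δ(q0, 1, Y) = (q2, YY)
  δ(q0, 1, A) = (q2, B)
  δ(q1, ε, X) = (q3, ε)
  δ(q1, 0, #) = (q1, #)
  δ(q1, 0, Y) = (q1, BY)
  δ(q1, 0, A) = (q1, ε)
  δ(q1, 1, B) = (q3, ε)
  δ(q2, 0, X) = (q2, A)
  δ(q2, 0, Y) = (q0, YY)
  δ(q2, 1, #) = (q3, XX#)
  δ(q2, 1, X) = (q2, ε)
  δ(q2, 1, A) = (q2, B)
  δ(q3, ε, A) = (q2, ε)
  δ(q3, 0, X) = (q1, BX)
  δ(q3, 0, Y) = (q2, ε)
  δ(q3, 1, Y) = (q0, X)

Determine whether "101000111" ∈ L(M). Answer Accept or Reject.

(q0, 101000111, #)
  read 1, top #: go to q1, push YY# → (q1, 01000111, YY#)
  read 0, top Y: go to q1, push BY → (q1, 1000111, BYY#)
  read 1, top B: go to q3, push ε → (q3, 000111, YY#)
  read 0, top Y: go to q2, push ε → (q2, 00111, Y#)
  read 0, top Y: go to q0, push YY → (q0, 0111, YY#)
  read 0, top Y: go to q1, push B → (q1, 111, BY#)
  read 1, top B: go to q3, push ε → (q3, 11, Y#)
  read 1, top Y: go to q0, push X → (q0, 1, X#)
  read 1, top X: go to q0, push AX → (q0, ε, AX#)
All input consumed; state q0 ∈ F.

Accept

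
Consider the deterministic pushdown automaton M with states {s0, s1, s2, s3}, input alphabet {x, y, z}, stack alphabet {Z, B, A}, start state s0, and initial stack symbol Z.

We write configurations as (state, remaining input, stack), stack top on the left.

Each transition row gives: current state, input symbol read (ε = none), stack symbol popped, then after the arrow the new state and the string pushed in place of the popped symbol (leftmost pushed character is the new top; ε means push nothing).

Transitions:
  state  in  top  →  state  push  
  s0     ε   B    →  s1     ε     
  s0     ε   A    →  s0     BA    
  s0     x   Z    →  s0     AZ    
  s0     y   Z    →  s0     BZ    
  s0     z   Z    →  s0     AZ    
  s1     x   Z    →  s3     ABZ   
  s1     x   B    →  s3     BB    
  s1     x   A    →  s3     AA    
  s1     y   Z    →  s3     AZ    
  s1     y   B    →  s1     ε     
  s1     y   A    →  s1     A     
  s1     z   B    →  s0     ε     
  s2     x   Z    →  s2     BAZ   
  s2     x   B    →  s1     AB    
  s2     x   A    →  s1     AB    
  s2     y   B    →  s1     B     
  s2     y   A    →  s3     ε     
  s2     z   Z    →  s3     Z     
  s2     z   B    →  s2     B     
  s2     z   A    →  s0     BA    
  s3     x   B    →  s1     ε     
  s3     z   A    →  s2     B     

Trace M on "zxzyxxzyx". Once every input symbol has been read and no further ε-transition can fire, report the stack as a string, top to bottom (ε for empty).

(s0, zxzyxxzyx, Z)
  read z, top Z: go to s0, push AZ → (s0, xzyxxzyx, AZ)
  ε-move, top A: go to s0, push BA → (s0, xzyxxzyx, BAZ)
  ε-move, top B: go to s1, push ε → (s1, xzyxxzyx, AZ)
  read x, top A: go to s3, push AA → (s3, zyxxzyx, AAZ)
  read z, top A: go to s2, push B → (s2, yxxzyx, BAZ)
  read y, top B: go to s1, push B → (s1, xxzyx, BAZ)
  read x, top B: go to s3, push BB → (s3, xzyx, BBAZ)
  read x, top B: go to s1, push ε → (s1, zyx, BAZ)
  read z, top B: go to s0, push ε → (s0, yx, AZ)
  ε-move, top A: go to s0, push BA → (s0, yx, BAZ)
  ε-move, top B: go to s1, push ε → (s1, yx, AZ)
  read y, top A: go to s1, push A → (s1, x, AZ)
  read x, top A: go to s3, push AA → (s3, ε, AAZ)
All input consumed in state s3 with stack AAZ.

AAZ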